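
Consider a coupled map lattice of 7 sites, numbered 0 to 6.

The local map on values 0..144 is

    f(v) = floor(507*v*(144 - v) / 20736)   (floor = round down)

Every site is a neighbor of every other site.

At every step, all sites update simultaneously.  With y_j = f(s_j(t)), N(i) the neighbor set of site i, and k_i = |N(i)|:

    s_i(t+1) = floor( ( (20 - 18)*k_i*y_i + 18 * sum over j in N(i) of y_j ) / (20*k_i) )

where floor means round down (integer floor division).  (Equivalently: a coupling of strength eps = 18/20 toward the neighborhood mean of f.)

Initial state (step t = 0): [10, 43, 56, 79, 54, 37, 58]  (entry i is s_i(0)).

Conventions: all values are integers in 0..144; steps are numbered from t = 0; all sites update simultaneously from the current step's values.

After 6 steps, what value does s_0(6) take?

Simulating step by step:
t=0: [10, 43, 56, 79, 54, 37, 58]
t=1: [106, 102, 101, 101, 101, 102, 101]
t=2: [104, 104, 104, 104, 104, 104, 104]
t=3: [101, 101, 101, 101, 101, 101, 101]
t=4: [106, 106, 106, 106, 106, 106, 106]
t=5: [98, 98, 98, 98, 98, 98, 98]
t=6: [110, 110, 110, 110, 110, 110, 110]

Answer: s_0(6) = 110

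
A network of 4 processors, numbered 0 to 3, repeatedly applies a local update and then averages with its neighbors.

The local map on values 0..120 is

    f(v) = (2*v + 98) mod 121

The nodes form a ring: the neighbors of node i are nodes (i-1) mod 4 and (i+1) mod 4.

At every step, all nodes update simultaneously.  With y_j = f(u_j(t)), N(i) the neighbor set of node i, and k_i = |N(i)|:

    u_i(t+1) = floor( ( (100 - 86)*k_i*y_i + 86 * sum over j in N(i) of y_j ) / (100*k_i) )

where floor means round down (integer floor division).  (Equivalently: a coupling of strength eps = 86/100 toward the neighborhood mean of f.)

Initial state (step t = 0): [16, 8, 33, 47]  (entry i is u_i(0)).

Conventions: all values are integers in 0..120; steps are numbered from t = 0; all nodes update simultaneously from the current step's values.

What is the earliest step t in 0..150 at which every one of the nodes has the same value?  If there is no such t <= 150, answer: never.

Simulating step by step:
t=0: [16, 8, 33, 47]  (not all equal)
t=1: [80, 38, 85, 32]  (not all equal)
t=2: [42, 25, 44, 23]  (not all equal)
t=3: [30, 57, 30, 57]  (not all equal)
t=4: [83, 44, 83, 44]  (not all equal)
t=5: [58, 28, 58, 28]  (not all equal)
t=6: [41, 84, 41, 84]  (not all equal)
t=7: [28, 54, 28, 54]  (not all equal)
t=8: [77, 40, 77, 40]  (not all equal)
t=9: [50, 16, 50, 16]  (not all equal)
t=10: [18, 67, 18, 67]  (not all equal)
t=11: [97, 26, 97, 26]  (not all equal)
t=12: [31, 47, 31, 47]  (not all equal)
t=13: [66, 43, 66, 43]  (not all equal)
t=14: [69, 102, 69, 102]  (not all equal)
t=15: [67, 107, 67, 107]  (not all equal)
t=16: [75, 105, 75, 105]  (not all equal)
t=17: [57, 14, 57, 14]  (not all equal)
t=18: [17, 78, 17, 78]  (not all equal)
t=19: [11, 11, 11, 11]  (all equal)

Answer: 19
Key observation: Synchronization is absorbing here: once all nodes are equal they stay equal, and step 19 is the first all-equal step.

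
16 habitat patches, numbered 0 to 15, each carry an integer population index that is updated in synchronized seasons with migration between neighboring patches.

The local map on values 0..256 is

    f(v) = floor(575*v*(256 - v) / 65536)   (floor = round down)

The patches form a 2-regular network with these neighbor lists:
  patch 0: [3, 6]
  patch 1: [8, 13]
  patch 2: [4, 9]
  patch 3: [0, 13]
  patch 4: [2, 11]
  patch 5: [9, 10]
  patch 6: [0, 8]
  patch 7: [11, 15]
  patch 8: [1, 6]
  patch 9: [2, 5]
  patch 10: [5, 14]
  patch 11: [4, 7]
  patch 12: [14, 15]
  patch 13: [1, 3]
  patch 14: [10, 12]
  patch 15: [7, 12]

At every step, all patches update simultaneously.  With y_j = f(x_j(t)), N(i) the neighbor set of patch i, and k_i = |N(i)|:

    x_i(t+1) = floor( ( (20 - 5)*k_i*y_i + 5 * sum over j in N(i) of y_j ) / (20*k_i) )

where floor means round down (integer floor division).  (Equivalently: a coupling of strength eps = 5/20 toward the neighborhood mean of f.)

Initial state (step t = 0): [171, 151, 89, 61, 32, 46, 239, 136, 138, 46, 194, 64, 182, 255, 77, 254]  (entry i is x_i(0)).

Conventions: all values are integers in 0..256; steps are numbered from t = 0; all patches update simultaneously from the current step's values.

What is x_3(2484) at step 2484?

Answer: x_3(2484) = 142
Key observation: The state at step 5, [142, 142, 142, 142, 142, 142, 142, 142, 142, 142, 142, 142, 142, 142, 142, 142], reappears at step 6: the system is in a cycle of period 1 from step 5 on.  Therefore the state at step 2484 equals the state at step 5 + ((2484 - 5) mod 1) = 5, which is [142, 142, 142, 142, 142, 142, 142, 142, 142, 142, 142, 142, 142, 142, 142, 142].

Derivation:
t=0: [171, 151, 89, 61, 32, 46, 239, 136, 138, 46, 194, 64, 182, 255, 77, 254]
t=1: [112, 122, 115, 94, 76, 86, 59, 121, 128, 89, 104, 105, 104, 31, 117, 35]
t=2: [135, 132, 137, 125, 125, 129, 111, 133, 137, 131, 137, 137, 129, 80, 141, 85]
t=3: [142, 140, 143, 140, 143, 143, 141, 141, 142, 143, 142, 143, 140, 128, 142, 131]
t=4: [142, 142, 141, 142, 141, 141, 142, 142, 142, 141, 141, 141, 142, 142, 142, 142]
t=5: [142, 142, 142, 142, 142, 142, 142, 142, 142, 142, 142, 142, 142, 142, 142, 142]
t=6: [142, 142, 142, 142, 142, 142, 142, 142, 142, 142, 142, 142, 142, 142, 142, 142]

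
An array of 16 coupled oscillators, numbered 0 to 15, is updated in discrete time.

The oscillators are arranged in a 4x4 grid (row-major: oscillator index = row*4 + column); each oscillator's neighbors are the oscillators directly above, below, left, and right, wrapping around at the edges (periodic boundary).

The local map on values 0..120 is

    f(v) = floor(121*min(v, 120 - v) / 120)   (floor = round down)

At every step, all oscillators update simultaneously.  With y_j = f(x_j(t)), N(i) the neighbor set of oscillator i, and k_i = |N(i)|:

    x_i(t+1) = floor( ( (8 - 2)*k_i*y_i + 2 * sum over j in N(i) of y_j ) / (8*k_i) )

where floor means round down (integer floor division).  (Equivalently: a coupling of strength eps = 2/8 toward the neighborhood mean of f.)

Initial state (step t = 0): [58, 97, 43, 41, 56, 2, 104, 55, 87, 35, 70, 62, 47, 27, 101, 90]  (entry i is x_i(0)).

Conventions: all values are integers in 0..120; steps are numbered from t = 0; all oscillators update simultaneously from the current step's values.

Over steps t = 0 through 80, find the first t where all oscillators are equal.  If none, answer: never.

Answer: 20
Key observation: Synchronization is absorbing here: once all oscillators are equal they stay equal, and step 20 is the first all-equal step.

Derivation:
t=0: [58, 97, 43, 41, 56, 2, 104, 55, 87, 35, 70, 62, 47, 27, 101, 90]  (not all equal)
t=1: [53, 25, 38, 42, 51, 9, 21, 51, 37, 33, 45, 54, 44, 28, 23, 32]  (not all equal)
t=2: [49, 26, 35, 42, 47, 14, 24, 48, 39, 32, 41, 50, 42, 28, 26, 34]  (not all equal)
t=3: [46, 27, 33, 41, 44, 18, 26, 46, 39, 31, 39, 47, 40, 28, 28, 35]  (not all equal)
t=4: [44, 28, 32, 40, 42, 21, 28, 44, 39, 31, 37, 45, 39, 28, 29, 36]  (not all equal)
t=5: [42, 28, 31, 39, 40, 23, 29, 42, 39, 31, 36, 43, 38, 28, 30, 36]  (not all equal)
t=6: [40, 28, 31, 38, 39, 25, 30, 40, 38, 31, 35, 41, 37, 28, 30, 36]  (not all equal)
t=7: [38, 28, 31, 37, 38, 26, 30, 39, 37, 31, 34, 40, 36, 28, 30, 36]  (not all equal)
t=8: [37, 28, 31, 36, 37, 27, 30, 38, 36, 31, 33, 39, 35, 28, 30, 35]  (not all equal)
t=9: [36, 28, 31, 35, 36, 28, 30, 37, 35, 31, 32, 38, 34, 28, 30, 35]  (not all equal)
t=10: [35, 28, 30, 34, 35, 28, 30, 36, 34, 30, 32, 37, 33, 28, 30, 34]  (not all equal)
t=11: [34, 28, 30, 33, 34, 28, 30, 35, 33, 30, 31, 36, 32, 28, 30, 33]  (not all equal)
t=12: [33, 28, 30, 33, 33, 28, 30, 34, 33, 30, 31, 35, 32, 28, 30, 32]  (not all equal)
t=13: [32, 28, 30, 32, 32, 28, 30, 33, 32, 30, 31, 34, 31, 28, 30, 32]  (not all equal)
t=14: [31, 28, 30, 31, 31, 28, 30, 32, 31, 29, 31, 33, 31, 28, 30, 31]  (not all equal)
t=15: [30, 28, 29, 31, 30, 28, 30, 31, 31, 29, 30, 32, 30, 28, 30, 31]  (not all equal)
t=16: [29, 28, 29, 30, 30, 28, 29, 30, 30, 29, 30, 31, 30, 28, 29, 30]  (not all equal)
t=17: [29, 28, 29, 29, 29, 28, 29, 30, 30, 29, 29, 30, 29, 28, 29, 30]  (not all equal)
t=18: [28, 28, 28, 29, 29, 28, 29, 29, 29, 28, 29, 29, 29, 28, 29, 29]  (not all equal)
t=19: [28, 28, 28, 28, 28, 28, 28, 29, 28, 28, 28, 29, 28, 28, 28, 29]  (not all equal)
t=20: [28, 28, 28, 28, 28, 28, 28, 28, 28, 28, 28, 28, 28, 28, 28, 28]  (all equal)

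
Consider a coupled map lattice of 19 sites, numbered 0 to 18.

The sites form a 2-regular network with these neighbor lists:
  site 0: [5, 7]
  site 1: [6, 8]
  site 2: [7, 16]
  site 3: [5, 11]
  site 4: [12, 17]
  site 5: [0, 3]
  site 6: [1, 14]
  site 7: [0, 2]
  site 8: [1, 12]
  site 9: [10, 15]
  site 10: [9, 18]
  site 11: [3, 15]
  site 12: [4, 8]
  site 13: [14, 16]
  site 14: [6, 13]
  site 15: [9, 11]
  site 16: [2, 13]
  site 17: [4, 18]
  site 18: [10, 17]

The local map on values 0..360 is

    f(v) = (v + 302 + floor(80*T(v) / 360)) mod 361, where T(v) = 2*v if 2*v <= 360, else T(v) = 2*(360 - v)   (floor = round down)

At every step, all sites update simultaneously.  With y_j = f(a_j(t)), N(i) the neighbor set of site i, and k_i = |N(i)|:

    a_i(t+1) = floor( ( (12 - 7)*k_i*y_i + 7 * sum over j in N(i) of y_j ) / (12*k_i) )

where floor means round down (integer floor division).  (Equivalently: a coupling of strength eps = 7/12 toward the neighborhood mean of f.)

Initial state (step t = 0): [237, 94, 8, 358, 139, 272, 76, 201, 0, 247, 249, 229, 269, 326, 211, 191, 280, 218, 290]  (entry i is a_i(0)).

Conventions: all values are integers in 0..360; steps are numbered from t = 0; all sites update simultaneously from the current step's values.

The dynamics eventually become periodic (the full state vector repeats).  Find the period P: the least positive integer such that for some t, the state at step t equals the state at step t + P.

Simulating step by step:
t=0: [237, 94, 8, 358, 139, 272, 76, 201, 0, 247, 249, 229, 269, 326, 211, 191, 280, 218, 290]
t=1: [232, 134, 266, 264, 196, 259, 106, 247, 220, 229, 245, 242, 233, 255, 187, 222, 280, 210, 243]
t=2: [236, 148, 247, 242, 217, 240, 137, 238, 199, 229, 234, 235, 221, 235, 183, 228, 249, 220, 230]
t=3: [232, 165, 236, 233, 222, 233, 161, 234, 197, 228, 229, 231, 218, 224, 191, 228, 236, 223, 227]
t=4: [229, 186, 231, 229, 223, 229, 184, 230, 204, 227, 227, 228, 219, 221, 202, 227, 229, 224, 226]
t=5: [228, 206, 228, 227, 223, 228, 206, 228, 213, 227, 226, 227, 220, 221, 213, 227, 226, 225, 226]
t=6: [227, 216, 226, 227, 224, 227, 216, 227, 219, 226, 226, 227, 222, 222, 219, 227, 225, 225, 226]
t=7: [227, 221, 226, 227, 225, 227, 221, 226, 222, 226, 226, 227, 223, 224, 222, 226, 225, 225, 226]
t=8: [226, 223, 226, 227, 225, 227, 223, 226, 223, 226, 226, 226, 224, 225, 224, 226, 225, 226, 226]
t=9: [226, 224, 226, 226, 225, 226, 224, 226, 224, 226, 226, 226, 225, 225, 225, 226, 226, 226, 226]
t=10: [226, 225, 226, 226, 226, 226, 225, 226, 225, 226, 226, 226, 225, 226, 225, 226, 226, 226, 226]
t=11: [226, 226, 226, 226, 226, 226, 226, 226, 226, 226, 226, 226, 226, 226, 226, 226, 226, 226, 226]
t=12: [226, 226, 226, 226, 226, 226, 226, 226, 226, 226, 226, 226, 226, 226, 226, 226, 226, 226, 226]

Answer: 1
Key observation: The state at step 11, [226, 226, 226, 226, 226, 226, 226, 226, 226, 226, 226, 226, 226, 226, 226, 226, 226, 226, 226], reappears at step 12 — and no state repeats earlier — so the cycle the system enters has period 1.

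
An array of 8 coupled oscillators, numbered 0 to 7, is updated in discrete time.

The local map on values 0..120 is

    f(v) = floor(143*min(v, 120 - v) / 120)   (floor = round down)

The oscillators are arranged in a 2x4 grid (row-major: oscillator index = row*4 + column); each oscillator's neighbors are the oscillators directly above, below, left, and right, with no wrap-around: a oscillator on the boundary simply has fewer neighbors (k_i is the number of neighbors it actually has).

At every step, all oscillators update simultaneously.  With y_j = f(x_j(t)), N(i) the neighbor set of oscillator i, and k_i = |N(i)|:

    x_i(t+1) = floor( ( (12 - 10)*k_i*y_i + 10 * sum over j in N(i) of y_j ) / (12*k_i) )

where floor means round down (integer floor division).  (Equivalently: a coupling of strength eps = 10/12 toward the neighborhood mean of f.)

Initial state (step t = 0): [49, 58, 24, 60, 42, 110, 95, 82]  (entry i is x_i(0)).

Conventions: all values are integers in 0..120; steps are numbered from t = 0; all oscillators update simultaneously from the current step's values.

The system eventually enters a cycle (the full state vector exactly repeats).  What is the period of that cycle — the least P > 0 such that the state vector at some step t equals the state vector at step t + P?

Simulating step by step:
t=0: [49, 58, 24, 60, 42, 110, 95, 82]
t=1: [59, 38, 51, 42, 37, 42, 28, 49]
t=2: [48, 57, 45, 57, 57, 42, 52, 44]
t=3: [65, 55, 63, 54, 55, 62, 53, 62]
t=4: [65, 66, 64, 67, 66, 65, 67, 64]
t=5: [64, 65, 63, 65, 64, 63, 65, 63]
t=6: [65, 66, 65, 66, 66, 65, 66, 65]
t=7: [64, 64, 64, 64, 64, 64, 64, 64]
t=8: [66, 66, 66, 66, 66, 66, 66, 66]
t=9: [64, 64, 64, 64, 64, 64, 64, 64]

Answer: 2
Key observation: The state at step 7, [64, 64, 64, 64, 64, 64, 64, 64], reappears at step 9 — and no state repeats earlier — so the cycle the system enters has period 2.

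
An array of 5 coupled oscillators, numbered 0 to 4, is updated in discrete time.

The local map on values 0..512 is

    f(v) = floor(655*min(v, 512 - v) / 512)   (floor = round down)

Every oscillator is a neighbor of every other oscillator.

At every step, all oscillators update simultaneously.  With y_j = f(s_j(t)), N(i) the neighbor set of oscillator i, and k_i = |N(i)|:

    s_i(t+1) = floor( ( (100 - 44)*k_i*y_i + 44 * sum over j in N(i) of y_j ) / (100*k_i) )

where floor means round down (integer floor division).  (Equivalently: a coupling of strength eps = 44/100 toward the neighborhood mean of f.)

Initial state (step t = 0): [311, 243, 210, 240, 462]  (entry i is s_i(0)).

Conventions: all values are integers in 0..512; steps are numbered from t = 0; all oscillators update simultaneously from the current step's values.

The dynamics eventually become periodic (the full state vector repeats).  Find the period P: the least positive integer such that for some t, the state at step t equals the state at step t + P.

Answer: 16
Key observation: The state at step 9, [253, 253, 253, 253, 253], reappears at step 25 — and no state repeats earlier — so the cycle the system enters has period 16.

Derivation:
t=0: [311, 243, 210, 240, 462]
t=1: [248, 272, 253, 270, 160]
t=2: [303, 298, 305, 299, 252]
t=3: [273, 276, 272, 276, 298]
t=4: [300, 299, 301, 299, 286]
t=5: [272, 273, 272, 273, 281]
t=6: [305, 304, 305, 304, 299]
t=7: [265, 266, 265, 266, 268]
t=8: [314, 314, 314, 314, 313]
t=9: [253, 253, 253, 253, 253]
t=10: [323, 323, 323, 323, 323]
t=11: [241, 241, 241, 241, 241]
t=12: [308, 308, 308, 308, 308]
t=13: [260, 260, 260, 260, 260]
t=14: [322, 322, 322, 322, 322]
t=15: [243, 243, 243, 243, 243]
t=16: [310, 310, 310, 310, 310]
t=17: [258, 258, 258, 258, 258]
t=18: [324, 324, 324, 324, 324]
t=19: [240, 240, 240, 240, 240]
t=20: [307, 307, 307, 307, 307]
t=21: [262, 262, 262, 262, 262]
t=22: [319, 319, 319, 319, 319]
t=23: [246, 246, 246, 246, 246]
t=24: [314, 314, 314, 314, 314]
t=25: [253, 253, 253, 253, 253]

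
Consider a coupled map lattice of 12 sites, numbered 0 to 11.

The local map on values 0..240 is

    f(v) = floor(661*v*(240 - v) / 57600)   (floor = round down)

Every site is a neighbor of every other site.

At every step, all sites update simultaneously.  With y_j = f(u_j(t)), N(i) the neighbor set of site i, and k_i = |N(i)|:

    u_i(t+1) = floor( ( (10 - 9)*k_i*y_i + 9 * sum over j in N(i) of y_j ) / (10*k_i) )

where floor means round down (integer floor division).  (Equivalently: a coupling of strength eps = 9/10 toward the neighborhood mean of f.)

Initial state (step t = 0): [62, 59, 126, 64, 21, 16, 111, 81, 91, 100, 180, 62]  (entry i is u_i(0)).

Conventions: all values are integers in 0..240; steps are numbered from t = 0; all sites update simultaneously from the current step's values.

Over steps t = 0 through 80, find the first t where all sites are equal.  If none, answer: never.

Answer: 2
Key observation: Synchronization is absorbing here: once all sites are equal they stay equal, and step 2 is the first all-equal step.

Derivation:
t=0: [62, 59, 126, 64, 21, 16, 111, 81, 91, 100, 180, 62]  (not all equal)
t=1: [125, 125, 126, 125, 124, 124, 126, 126, 126, 126, 125, 125]  (not all equal)
t=2: [164, 164, 164, 164, 164, 164, 164, 164, 164, 164, 164, 164]  (all equal)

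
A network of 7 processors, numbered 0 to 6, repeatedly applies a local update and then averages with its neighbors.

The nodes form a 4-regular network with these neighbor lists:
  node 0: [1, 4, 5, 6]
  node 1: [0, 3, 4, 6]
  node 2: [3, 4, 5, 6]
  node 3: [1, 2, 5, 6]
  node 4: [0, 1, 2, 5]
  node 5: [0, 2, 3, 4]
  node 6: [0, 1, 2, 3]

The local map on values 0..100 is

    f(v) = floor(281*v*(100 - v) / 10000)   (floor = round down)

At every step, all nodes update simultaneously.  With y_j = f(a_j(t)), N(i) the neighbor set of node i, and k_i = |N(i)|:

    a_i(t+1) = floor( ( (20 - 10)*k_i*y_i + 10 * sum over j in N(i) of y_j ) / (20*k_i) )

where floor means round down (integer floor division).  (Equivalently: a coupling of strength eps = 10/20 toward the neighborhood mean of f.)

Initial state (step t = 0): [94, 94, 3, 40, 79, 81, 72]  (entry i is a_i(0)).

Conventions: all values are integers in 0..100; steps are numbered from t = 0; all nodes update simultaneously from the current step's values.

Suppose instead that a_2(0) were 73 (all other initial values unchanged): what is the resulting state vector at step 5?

Simulating step by step:
t=0: [94, 94, 73, 40, 79, 81, 72]
t=1: [27, 30, 54, 54, 39, 44, 47]
t=2: [60, 61, 68, 67, 64, 66, 66]
t=3: [65, 65, 62, 62, 64, 63, 63]
t=4: [63, 63, 65, 65, 64, 64, 64]
t=5: [64, 64, 63, 63, 64, 63, 64]

Answer: [64, 64, 63, 63, 64, 63, 64]
Key observation: This trace re-runs the system from the modified initial state.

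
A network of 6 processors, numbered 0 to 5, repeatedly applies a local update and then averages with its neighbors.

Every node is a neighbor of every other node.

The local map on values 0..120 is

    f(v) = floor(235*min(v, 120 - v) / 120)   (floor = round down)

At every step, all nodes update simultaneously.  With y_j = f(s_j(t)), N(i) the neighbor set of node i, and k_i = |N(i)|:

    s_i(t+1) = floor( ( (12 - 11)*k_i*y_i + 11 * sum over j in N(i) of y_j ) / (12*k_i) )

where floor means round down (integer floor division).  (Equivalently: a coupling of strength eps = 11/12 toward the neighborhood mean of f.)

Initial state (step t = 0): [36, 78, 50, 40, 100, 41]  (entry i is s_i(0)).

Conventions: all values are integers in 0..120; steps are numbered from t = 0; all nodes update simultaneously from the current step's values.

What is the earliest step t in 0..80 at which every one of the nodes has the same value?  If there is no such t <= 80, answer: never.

Simulating step by step:
t=0: [36, 78, 50, 40, 100, 41]  (not all equal)
t=1: [74, 73, 72, 73, 77, 73]  (not all equal)
t=2: [90, 90, 90, 90, 91, 90]  (not all equal)
t=3: [57, 57, 57, 57, 57, 57]  (all equal)

Answer: 3
Key observation: Synchronization is absorbing here: once all nodes are equal they stay equal, and step 3 is the first all-equal step.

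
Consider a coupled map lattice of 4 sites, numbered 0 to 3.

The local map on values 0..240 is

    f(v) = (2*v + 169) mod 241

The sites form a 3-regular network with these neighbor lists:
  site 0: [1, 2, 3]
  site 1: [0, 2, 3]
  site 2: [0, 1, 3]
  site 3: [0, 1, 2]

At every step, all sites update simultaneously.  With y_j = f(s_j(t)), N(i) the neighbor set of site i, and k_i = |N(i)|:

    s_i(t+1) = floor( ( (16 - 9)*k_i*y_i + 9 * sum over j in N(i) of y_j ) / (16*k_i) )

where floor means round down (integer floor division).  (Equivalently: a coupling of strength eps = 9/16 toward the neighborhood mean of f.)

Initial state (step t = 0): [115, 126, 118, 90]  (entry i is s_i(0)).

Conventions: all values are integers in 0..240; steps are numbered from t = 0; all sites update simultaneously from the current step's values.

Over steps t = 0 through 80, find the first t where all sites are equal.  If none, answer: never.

Answer: 9
Key observation: Synchronization is absorbing here: once all sites are equal they stay equal, and step 9 is the first all-equal step.

Derivation:
t=0: [115, 126, 118, 90]  (not all equal)
t=1: [153, 159, 155, 141]  (not all equal)
t=2: [187, 130, 188, 181]  (not all equal)
t=3: [82, 114, 83, 79]  (not all equal)
t=4: [103, 119, 103, 101]  (not all equal)
t=5: [139, 147, 139, 138]  (not all equal)
t=6: [208, 212, 208, 208]  (not all equal)
t=7: [104, 106, 104, 104]  (not all equal)
t=8: [136, 137, 136, 136]  (not all equal)
t=9: [200, 200, 200, 200]  (all equal)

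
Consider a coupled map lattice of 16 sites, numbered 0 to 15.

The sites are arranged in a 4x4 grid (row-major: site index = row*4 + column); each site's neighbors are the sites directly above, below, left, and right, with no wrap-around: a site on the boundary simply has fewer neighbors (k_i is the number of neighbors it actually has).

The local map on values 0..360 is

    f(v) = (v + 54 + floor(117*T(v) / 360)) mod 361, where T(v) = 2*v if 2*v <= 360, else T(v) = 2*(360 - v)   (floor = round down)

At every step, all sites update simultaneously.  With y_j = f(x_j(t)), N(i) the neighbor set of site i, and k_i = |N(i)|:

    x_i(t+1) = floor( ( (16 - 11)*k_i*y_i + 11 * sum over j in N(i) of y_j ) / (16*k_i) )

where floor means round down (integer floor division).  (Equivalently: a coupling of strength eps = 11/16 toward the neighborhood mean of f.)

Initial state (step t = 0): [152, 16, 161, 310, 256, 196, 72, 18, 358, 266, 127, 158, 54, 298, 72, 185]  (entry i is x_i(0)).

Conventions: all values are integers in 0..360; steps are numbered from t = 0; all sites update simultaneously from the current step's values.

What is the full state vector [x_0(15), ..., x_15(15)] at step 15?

Answer: [80, 149, 269, 214, 104, 187, 197, 167, 160, 173, 106, 7, 218, 217, 77, 7]

Derivation:
t=0: [152, 16, 161, 310, 256, 196, 72, 18, 358, 266, 127, 158, 54, 298, 72, 185]
t=1: [128, 249, 165, 149, 168, 160, 229, 145, 57, 126, 198, 258, 73, 86, 201, 277]
t=2: [201, 212, 175, 306, 270, 204, 224, 165, 221, 256, 222, 159, 172, 242, 243, 136]
t=3: [119, 243, 116, 240, 171, 119, 178, 183, 86, 69, 61, 238, 110, 87, 70, 199]
t=4: [197, 174, 161, 208, 264, 226, 280, 194, 230, 189, 167, 200, 208, 192, 215, 173]
t=5: [235, 262, 266, 344, 90, 128, 181, 281, 170, 230, 229, 346, 236, 275, 235, 229]
t=6: [78, 73, 101, 30, 202, 182, 164, 110, 154, 110, 73, 23, 125, 12, 11, 21]
t=7: [239, 226, 206, 188, 304, 297, 269, 192, 291, 229, 178, 142, 212, 152, 99, 83]
t=8: [16, 93, 199, 356, 25, 20, 194, 262, 18, 124, 200, 294, 114, 146, 260, 232]
t=9: [128, 184, 252, 144, 86, 184, 251, 105, 162, 221, 225, 97, 205, 210, 156, 18]
t=10: [270, 254, 155, 174, 275, 207, 107, 189, 228, 117, 94, 139, 222, 154, 117, 206]
t=11: [19, 162, 230, 334, 95, 201, 283, 306, 64, 228, 238, 299, 109, 210, 278, 294]
t=12: [209, 203, 91, 27, 203, 208, 78, 33, 152, 92, 18, 26, 127, 60, 16, 27]
t=13: [246, 241, 210, 137, 264, 302, 186, 119, 284, 218, 122, 96, 239, 173, 101, 91]
t=14: [14, 13, 147, 173, 22, 76, 202, 271, 15, 113, 215, 228, 128, 159, 251, 212]
t=15: [80, 149, 269, 214, 104, 187, 197, 167, 160, 173, 106, 7, 218, 217, 77, 7]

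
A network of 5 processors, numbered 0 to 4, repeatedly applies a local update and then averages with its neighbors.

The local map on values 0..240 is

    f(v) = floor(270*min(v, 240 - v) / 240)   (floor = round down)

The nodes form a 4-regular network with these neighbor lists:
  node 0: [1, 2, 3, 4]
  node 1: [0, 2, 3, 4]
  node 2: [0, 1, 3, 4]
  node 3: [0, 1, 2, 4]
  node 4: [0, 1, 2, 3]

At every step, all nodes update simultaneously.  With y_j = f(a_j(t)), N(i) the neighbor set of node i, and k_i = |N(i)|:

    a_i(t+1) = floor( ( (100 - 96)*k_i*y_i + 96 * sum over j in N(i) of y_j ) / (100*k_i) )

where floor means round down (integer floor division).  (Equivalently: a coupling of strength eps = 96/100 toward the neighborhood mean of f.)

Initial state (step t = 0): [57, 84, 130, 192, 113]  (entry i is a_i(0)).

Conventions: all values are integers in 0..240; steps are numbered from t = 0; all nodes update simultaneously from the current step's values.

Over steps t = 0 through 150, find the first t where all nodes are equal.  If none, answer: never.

Simulating step by step:
t=0: [57, 84, 130, 192, 113]  (not all equal)
t=1: [98, 92, 86, 100, 85]  (not all equal)
t=2: [101, 103, 104, 101, 104]  (not all equal)
t=3: [115, 115, 114, 115, 114]  (not all equal)
t=4: [128, 128, 128, 128, 128]  (all equal)

Answer: 4
Key observation: Synchronization is absorbing here: once all nodes are equal they stay equal, and step 4 is the first all-equal step.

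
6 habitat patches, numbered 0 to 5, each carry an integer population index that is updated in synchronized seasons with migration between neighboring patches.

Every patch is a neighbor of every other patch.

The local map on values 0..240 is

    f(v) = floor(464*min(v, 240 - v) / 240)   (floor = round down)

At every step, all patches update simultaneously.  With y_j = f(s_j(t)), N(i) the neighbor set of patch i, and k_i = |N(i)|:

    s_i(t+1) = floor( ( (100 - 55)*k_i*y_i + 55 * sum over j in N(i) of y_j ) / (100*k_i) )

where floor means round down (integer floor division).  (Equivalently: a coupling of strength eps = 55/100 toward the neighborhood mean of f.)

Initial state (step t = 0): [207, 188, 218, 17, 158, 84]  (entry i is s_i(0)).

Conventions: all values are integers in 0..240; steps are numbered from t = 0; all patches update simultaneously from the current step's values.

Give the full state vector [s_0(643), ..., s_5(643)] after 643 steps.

Simulating step by step:
t=0: [207, 188, 218, 17, 158, 84]
t=1: [82, 95, 75, 72, 114, 116]
t=2: [171, 179, 166, 164, 192, 193]
t=3: [124, 119, 127, 128, 110, 109]
t=4: [220, 222, 218, 217, 216, 215]
t=5: [40, 39, 42, 42, 43, 44]
t=6: [79, 78, 80, 80, 81, 81]
t=7: [153, 152, 153, 153, 154, 154]
t=8: [167, 168, 167, 167, 167, 167]
t=9: [140, 140, 140, 140, 140, 140]
t=10: [193, 193, 193, 193, 193, 193]
t=11: [90, 90, 90, 90, 90, 90]
t=12: [174, 174, 174, 174, 174, 174]
t=13: [127, 127, 127, 127, 127, 127]
t=14: [218, 218, 218, 218, 218, 218]
t=15: [42, 42, 42, 42, 42, 42]
t=16: [81, 81, 81, 81, 81, 81]
t=17: [156, 156, 156, 156, 156, 156]
t=18: [162, 162, 162, 162, 162, 162]
t=19: [150, 150, 150, 150, 150, 150]
t=20: [174, 174, 174, 174, 174, 174]

Answer: [150, 150, 150, 150, 150, 150]
Key observation: The state at step 12, [174, 174, 174, 174, 174, 174], reappears at step 20: the system is in a cycle of period 8 from step 12 on.  Therefore the state at step 643 equals the state at step 12 + ((643 - 12) mod 8) = 19, which is [150, 150, 150, 150, 150, 150].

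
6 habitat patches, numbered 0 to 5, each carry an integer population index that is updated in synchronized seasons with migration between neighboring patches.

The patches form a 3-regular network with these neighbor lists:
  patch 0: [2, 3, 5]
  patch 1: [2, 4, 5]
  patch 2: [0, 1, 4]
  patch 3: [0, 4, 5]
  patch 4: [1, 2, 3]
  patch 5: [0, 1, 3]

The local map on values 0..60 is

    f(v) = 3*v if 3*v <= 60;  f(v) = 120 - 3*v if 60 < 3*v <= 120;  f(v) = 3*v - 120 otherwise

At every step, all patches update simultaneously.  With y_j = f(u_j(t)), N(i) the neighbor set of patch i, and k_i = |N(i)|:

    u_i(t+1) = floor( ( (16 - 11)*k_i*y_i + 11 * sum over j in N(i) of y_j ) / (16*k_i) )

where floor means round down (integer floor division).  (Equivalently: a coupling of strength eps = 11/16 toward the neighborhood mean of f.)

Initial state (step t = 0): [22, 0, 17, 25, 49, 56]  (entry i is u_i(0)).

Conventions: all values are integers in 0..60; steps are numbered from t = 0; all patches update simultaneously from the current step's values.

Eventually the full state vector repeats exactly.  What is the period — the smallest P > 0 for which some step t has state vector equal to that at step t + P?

Simulating step by step:
t=0: [22, 0, 17, 25, 49, 56]
t=1: [49, 28, 34, 43, 30, 37]
t=2: [16, 24, 26, 17, 23, 19]
t=3: [49, 49, 46, 51, 48, 51]
t=4: [27, 25, 23, 29, 25, 30]
t=5: [38, 42, 45, 36, 43, 36]
t=6: [10, 10, 9, 9, 10, 9]
t=7: [27, 28, 29, 28, 28, 28]
t=8: [36, 35, 35, 36, 35, 36]
t=9: [12, 14, 14, 12, 14, 12]
t=10: [37, 40, 40, 37, 40, 37]
t=11: [6, 2, 2, 6, 2, 6]
t=12: [15, 8, 8, 15, 8, 15]
t=13: [40, 28, 28, 40, 28, 40]
t=14: [8, 27, 27, 8, 27, 8]
t=15: [27, 35, 35, 27, 35, 27]
t=16: [33, 20, 20, 33, 20, 33]
t=17: [29, 51, 51, 29, 51, 29]
t=18: [33, 33, 33, 33, 33, 33]
t=19: [21, 21, 21, 21, 21, 21]
t=20: [57, 57, 57, 57, 57, 57]
t=21: [51, 51, 51, 51, 51, 51]
t=22: [33, 33, 33, 33, 33, 33]

Answer: 4
Key observation: The state at step 18, [33, 33, 33, 33, 33, 33], reappears at step 22 — and no state repeats earlier — so the cycle the system enters has period 4.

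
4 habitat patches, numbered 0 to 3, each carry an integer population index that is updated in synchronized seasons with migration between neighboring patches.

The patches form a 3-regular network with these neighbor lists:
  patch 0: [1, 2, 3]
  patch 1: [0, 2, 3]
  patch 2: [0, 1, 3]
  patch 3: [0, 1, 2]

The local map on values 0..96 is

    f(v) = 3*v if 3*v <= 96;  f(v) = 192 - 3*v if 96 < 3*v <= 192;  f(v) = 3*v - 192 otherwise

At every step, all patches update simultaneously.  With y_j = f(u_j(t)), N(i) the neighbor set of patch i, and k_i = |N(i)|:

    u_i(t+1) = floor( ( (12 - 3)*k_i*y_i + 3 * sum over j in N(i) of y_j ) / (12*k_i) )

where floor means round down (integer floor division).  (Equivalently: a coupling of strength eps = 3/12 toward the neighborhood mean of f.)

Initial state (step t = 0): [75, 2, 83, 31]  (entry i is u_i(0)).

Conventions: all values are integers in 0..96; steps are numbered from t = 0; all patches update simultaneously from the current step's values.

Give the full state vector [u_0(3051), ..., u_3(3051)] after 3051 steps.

Simulating step by step:
t=0: [75, 2, 83, 31]
t=1: [37, 19, 53, 77]
t=2: [71, 55, 39, 43]
t=3: [29, 33, 65, 57]
t=4: [75, 79, 19, 31]
t=5: [41, 49, 57, 81]
t=6: [61, 45, 29, 49]
t=7: [22, 54, 74, 46]
t=8: [59, 35, 35, 51]
t=9: [29, 77, 77, 45]
t=10: [76, 44, 44, 56]
t=11: [39, 55, 55, 31]
t=12: [68, 36, 36, 80]
t=13: [27, 75, 75, 51]
t=14: [69, 37, 37, 41]
t=15: [30, 74, 74, 66]
t=16: [73, 33, 33, 17]
t=17: [40, 84, 84, 56]
t=18: [66, 58, 58, 34]
t=19: [15, 23, 23, 71]
t=20: [47, 63, 63, 31]
t=21: [46, 14, 14, 74]
t=22: [50, 42, 42, 34]
t=23: [50, 66, 66, 82]
t=24: [37, 13, 13, 45]
t=25: [72, 44, 44, 56]
t=26: [30, 54, 54, 30]
t=27: [80, 40, 40, 80]
t=28: [52, 68, 68, 52]
t=29: [32, 16, 16, 32]
t=30: [88, 56, 56, 88]
t=31: [64, 32, 32, 64]
t=32: [16, 80, 80, 16]
t=33: [48, 48, 48, 48]
t=34: [48, 48, 48, 48]

Answer: [48, 48, 48, 48]
Key observation: The state at step 33, [48, 48, 48, 48], reappears at step 34: the system is in a cycle of period 1 from step 33 on.  Therefore the state at step 3051 equals the state at step 33 + ((3051 - 33) mod 1) = 33, which is [48, 48, 48, 48].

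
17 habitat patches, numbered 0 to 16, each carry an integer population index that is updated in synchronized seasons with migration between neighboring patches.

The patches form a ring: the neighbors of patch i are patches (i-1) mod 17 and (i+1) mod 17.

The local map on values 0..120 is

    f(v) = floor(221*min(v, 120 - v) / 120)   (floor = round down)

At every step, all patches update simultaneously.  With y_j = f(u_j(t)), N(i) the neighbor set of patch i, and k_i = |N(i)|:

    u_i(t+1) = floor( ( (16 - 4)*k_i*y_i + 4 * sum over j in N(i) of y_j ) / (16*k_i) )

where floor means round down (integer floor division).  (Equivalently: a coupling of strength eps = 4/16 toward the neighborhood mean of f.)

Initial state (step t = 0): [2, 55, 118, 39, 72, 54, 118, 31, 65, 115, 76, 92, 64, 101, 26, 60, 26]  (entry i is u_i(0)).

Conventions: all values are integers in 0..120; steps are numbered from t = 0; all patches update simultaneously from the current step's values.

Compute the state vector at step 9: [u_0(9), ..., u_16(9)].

Answer: [37, 60, 79, 64, 59, 63, 97, 101, 93, 97, 60, 44, 66, 66, 70, 79, 42]

Derivation:
t=0: [2, 55, 118, 39, 72, 54, 118, 31, 65, 115, 76, 92, 64, 101, 26, 60, 26]
t=1: [20, 76, 23, 64, 87, 85, 21, 55, 84, 29, 68, 61, 87, 44, 53, 94, 49]
t=2: [48, 70, 54, 90, 65, 60, 49, 88, 68, 59, 91, 100, 68, 80, 88, 58, 77]
t=3: [87, 92, 92, 66, 96, 106, 88, 66, 92, 99, 57, 45, 84, 73, 65, 96, 83]
t=4: [59, 52, 57, 86, 48, 31, 59, 87, 55, 47, 93, 82, 70, 85, 92, 54, 64]
t=5: [105, 97, 97, 70, 80, 67, 95, 71, 94, 83, 56, 69, 85, 65, 58, 93, 103]
t=6: [29, 40, 48, 83, 78, 87, 57, 79, 55, 69, 97, 90, 72, 97, 98, 53, 32]
t=7: [56, 72, 83, 71, 73, 67, 94, 81, 96, 87, 50, 57, 78, 47, 47, 85, 62]
t=8: [101, 87, 73, 86, 87, 89, 56, 64, 49, 62, 89, 99, 81, 84, 83, 72, 100]
t=9: [37, 60, 79, 64, 59, 63, 97, 101, 93, 97, 60, 44, 66, 66, 70, 79, 42]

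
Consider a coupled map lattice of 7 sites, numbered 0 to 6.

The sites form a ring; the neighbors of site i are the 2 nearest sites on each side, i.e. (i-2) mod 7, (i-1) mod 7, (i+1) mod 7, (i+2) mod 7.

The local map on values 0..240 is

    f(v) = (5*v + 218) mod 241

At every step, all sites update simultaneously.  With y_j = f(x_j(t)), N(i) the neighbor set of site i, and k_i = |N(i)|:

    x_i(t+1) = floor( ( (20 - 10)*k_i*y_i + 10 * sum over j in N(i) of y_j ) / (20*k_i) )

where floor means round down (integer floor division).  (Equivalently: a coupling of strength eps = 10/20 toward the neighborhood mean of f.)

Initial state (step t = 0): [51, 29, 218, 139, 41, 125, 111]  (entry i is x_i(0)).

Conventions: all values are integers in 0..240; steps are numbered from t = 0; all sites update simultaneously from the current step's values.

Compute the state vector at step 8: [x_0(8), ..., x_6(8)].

Answer: [95, 136, 148, 177, 182, 156, 147]

Derivation:
t=0: [51, 29, 218, 139, 41, 125, 111]
t=1: [165, 132, 142, 160, 148, 141, 107]
t=2: [113, 123, 167, 126, 178, 149, 98]
t=3: [113, 117, 99, 135, 157, 189, 182]
t=4: [114, 118, 159, 153, 115, 153, 129]
t=5: [69, 76, 54, 37, 63, 46, 99]
t=6: [110, 118, 54, 128, 101, 169, 172]
t=7: [60, 80, 36, 91, 44, 86, 85]
t=8: [95, 136, 148, 177, 182, 156, 147]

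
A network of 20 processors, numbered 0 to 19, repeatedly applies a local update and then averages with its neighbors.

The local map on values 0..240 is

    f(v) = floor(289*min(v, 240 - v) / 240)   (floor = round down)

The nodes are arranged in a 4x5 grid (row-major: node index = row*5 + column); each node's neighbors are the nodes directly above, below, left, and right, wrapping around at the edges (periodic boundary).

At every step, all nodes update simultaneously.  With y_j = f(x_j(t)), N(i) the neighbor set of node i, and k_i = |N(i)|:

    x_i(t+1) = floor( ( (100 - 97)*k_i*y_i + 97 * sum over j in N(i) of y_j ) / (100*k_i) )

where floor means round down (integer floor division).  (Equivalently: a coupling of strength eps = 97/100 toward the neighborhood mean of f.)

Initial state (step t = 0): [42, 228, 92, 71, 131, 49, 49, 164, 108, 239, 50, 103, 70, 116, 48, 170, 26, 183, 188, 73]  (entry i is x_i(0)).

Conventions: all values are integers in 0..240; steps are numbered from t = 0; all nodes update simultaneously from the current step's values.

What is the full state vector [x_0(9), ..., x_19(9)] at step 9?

Answer: [125, 133, 130, 126, 135, 135, 127, 129, 132, 124, 125, 132, 129, 125, 134, 135, 127, 129, 132, 124]

Derivation:
t=0: [42, 228, 92, 71, 131, 49, 49, 164, 108, 239, 50, 103, 70, 116, 48, 170, 26, 183, 188, 73]
t=1: [71, 61, 65, 107, 58, 42, 71, 95, 80, 91, 80, 60, 104, 84, 71, 57, 71, 71, 93, 83]
t=2: [65, 82, 99, 89, 104, 92, 77, 96, 112, 76, 69, 96, 93, 104, 100, 90, 74, 99, 103, 83]
t=3: [109, 94, 110, 124, 94, 86, 108, 114, 110, 121, 112, 94, 118, 122, 100, 87, 109, 110, 112, 118]
t=4: [108, 130, 130, 128, 137, 133, 116, 134, 140, 117, 110, 133, 131, 132, 139, 133, 115, 134, 138, 118]
t=5: [128, 134, 130, 124, 136, 135, 129, 130, 132, 123, 126, 134, 128, 123, 135, 135, 129, 130, 132, 124]
t=6: [126, 132, 132, 129, 137, 135, 128, 132, 137, 127, 126, 134, 132, 130, 138, 135, 128, 132, 137, 127]
t=7: [126, 133, 130, 125, 135, 135, 128, 129, 132, 124, 125, 133, 129, 125, 134, 135, 128, 129, 132, 124]
t=8: [126, 134, 132, 129, 137, 136, 128, 132, 136, 127, 127, 134, 133, 130, 138, 136, 128, 132, 136, 127]
t=9: [125, 133, 130, 126, 135, 135, 127, 129, 132, 124, 125, 132, 129, 125, 134, 135, 127, 129, 132, 124]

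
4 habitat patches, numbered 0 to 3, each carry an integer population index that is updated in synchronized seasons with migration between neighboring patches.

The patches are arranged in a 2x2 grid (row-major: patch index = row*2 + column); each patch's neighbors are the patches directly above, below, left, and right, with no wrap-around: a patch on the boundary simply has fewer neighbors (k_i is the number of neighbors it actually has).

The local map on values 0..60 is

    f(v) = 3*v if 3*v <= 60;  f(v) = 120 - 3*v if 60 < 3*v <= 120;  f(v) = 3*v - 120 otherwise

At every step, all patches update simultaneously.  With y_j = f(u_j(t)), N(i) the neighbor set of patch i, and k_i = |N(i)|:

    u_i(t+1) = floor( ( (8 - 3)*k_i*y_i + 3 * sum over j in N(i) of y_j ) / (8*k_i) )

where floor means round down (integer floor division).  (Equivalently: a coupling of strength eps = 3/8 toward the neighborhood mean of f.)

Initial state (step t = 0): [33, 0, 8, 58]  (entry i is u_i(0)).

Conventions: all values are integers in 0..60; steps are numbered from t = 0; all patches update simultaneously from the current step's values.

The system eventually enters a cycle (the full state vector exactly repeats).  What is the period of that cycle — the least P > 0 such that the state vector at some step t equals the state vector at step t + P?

Answer: 2
Key observation: The state at step 99, [48, 48, 48, 48], reappears at step 101 — and no state repeats earlier — so the cycle the system enters has period 2.

Derivation:
t=0: [33, 0, 8, 58]
t=1: [17, 14, 29, 38]
t=2: [45, 36, 31, 17]
t=3: [16, 19, 29, 39]
t=4: [46, 45, 30, 18]
t=5: [19, 22, 32, 42]
t=6: [50, 45, 26, 18]
t=7: [29, 25, 42, 44]
t=8: [30, 36, 12, 17]
t=9: [27, 22, 37, 40]
t=10: [36, 41, 12, 11]
t=11: [14, 10, 30, 27]
t=12: [37, 33, 33, 35]
t=13: [13, 17, 17, 17]
t=14: [43, 48, 48, 51]
t=15: [14, 22, 22, 29]
t=16: [46, 47, 47, 40]
t=17: [19, 16, 16, 7]
t=18: [53, 44, 44, 31]
t=19: [28, 19, 19, 21]
t=20: [43, 53, 53, 57]
t=21: [20, 35, 35, 46]
t=22: [43, 24, 24, 16]
t=23: [23, 40, 40, 48]
t=24: [31, 14, 14, 15]
t=25: [32, 39, 39, 43]
t=26: [16, 8, 8, 6]
t=27: [39, 27, 27, 20]
t=28: [16, 36, 36, 52]
t=29: [34, 23, 23, 27]
t=30: [30, 42, 42, 43]
t=31: [21, 11, 11, 7]
t=32: [48, 35, 35, 25]
t=33: [20, 22, 22, 33]
t=34: [57, 48, 48, 33]
t=35: [40, 28, 28, 22]
t=36: [13, 32, 32, 47]
t=37: [33, 26, 26, 22]
t=38: [28, 40, 40, 49]
t=39: [22, 11, 11, 16]
t=40: [46, 39, 39, 42]
t=41: [12, 6, 6, 4]
t=42: [29, 20, 20, 14]
t=43: [43, 51, 51, 48]
t=44: [18, 26, 26, 27]
t=45: [49, 43, 43, 40]
t=46: [20, 10, 10, 3]
t=47: [48, 31, 31, 16]
t=48: [25, 30, 30, 40]
t=49: [39, 27, 27, 11]
t=50: [16, 31, 31, 35]
t=51: [40, 28, 28, 19]
t=52: [13, 33, 33, 49]
t=53: [32, 25, 25, 24]
t=54: [31, 41, 41, 46]
t=55: [18, 10, 10, 12]
t=56: [45, 35, 35, 33]
t=57: [15, 16, 16, 18]
t=58: [46, 48, 48, 51]
t=59: [20, 24, 24, 29]
t=60: [55, 47, 47, 38]
t=61: [36, 22, 22, 11]
t=62: [27, 42, 42, 40]
t=63: [26, 11, 11, 2]
t=64: [38, 29, 29, 16]
t=65: [16, 30, 30, 42]
t=66: [41, 28, 28, 15]
t=67: [15, 31, 31, 41]
t=68: [38, 25, 25, 12]
t=69: [20, 36, 36, 39]
t=70: [42, 19, 19, 6]
t=71: [25, 40, 40, 32]
t=72: [28, 12, 12, 15]
t=73: [36, 37, 37, 41]
t=74: [10, 8, 8, 5]
t=75: [27, 23, 23, 18]
t=76: [43, 49, 49, 52]
t=77: [15, 25, 25, 32]
t=78: [45, 41, 41, 31]
t=79: [10, 9, 9, 18]
t=80: [28, 32, 32, 43]
t=81: [31, 23, 23, 14]
t=82: [36, 44, 44, 45]
t=83: [12, 12, 12, 13]
t=84: [36, 36, 36, 37]
t=85: [12, 11, 11, 10]
t=86: [34, 33, 33, 31]
t=87: [19, 21, 21, 24]
t=88: [57, 55, 55, 51]
t=89: [48, 43, 43, 37]
t=90: [18, 11, 11, 9]
t=91: [46, 35, 35, 29]
t=92: [16, 18, 18, 26]
t=93: [50, 50, 50, 46]
t=94: [30, 27, 27, 22]
t=95: [33, 40, 40, 48]
t=96: [13, 8, 8, 15]
t=97: [33, 30, 30, 37]
t=98: [24, 24, 24, 16]
t=99: [48, 48, 48, 48]
t=100: [24, 24, 24, 24]
t=101: [48, 48, 48, 48]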